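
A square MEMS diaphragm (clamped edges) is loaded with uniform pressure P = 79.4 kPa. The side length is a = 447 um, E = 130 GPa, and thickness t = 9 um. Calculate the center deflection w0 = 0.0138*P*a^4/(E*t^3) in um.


Step 1: Convert pressure to compatible units (E is in GPa, so P in GPa).
P = 79.4 kPa = 79.4e-6 GPa
Step 2: Compute numerator: 0.0138 * P * a^4.
a^4 = 447^4 = 39923636481
numerator = 0.0138 * 79.4e-6 * 39923636481 = 4.37451e+04
Step 3: Compute denominator: E * t^3 = 130 * 9^3 = 94770
Step 4: w0 = numerator / denominator = 4.37451e+04 / 94770 = 0.4616 um


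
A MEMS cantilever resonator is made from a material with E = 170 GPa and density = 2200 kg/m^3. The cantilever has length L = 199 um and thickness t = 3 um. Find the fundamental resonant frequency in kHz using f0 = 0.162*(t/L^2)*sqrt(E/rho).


Step 1: Convert units to SI.
t_SI = 3e-6 m, L_SI = 199e-6 m
Step 2: Calculate sqrt(E/rho).
sqrt(170e9 / 2200) = 8790.49 m/s
Step 3: Compute f0.
f0 = 0.162 * 3e-6 / (199e-6)^2 * 8790.49 = 107880.6 Hz = 107.88 kHz


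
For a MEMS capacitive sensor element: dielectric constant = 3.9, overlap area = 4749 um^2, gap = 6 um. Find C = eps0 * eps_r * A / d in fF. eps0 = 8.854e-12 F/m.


Step 1: Convert area to m^2: A = 4749e-12 m^2
Step 2: Convert gap to m: d = 6e-6 m
Step 3: C = eps0 * eps_r * A / d
C = 8.854e-12 * 3.9 * 4749e-12 / 6e-6
Step 4: Convert to fF (multiply by 1e15).
C = 27.33 fF


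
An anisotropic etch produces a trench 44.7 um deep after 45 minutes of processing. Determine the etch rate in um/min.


Step 1: Etch rate = depth / time
Step 2: rate = 44.7 / 45
rate = 0.993 um/min


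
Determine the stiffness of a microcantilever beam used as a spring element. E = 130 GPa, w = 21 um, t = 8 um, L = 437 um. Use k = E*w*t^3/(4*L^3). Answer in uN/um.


Step 1: Convert E to consistent units (1 GPa = 1000 uN/um^2).
E = 130 GPa = 130000 uN/um^2
Step 2: Compute t^3 = 8^3 = 512
Step 3: Compute L^3 = 437^3 = 83453453
Step 4: k = 130000 * 21 * 512 / (4 * 83453453)
k = 4.1872 uN/um


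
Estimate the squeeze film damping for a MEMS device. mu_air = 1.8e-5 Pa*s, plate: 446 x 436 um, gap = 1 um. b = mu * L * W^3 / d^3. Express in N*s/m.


Step 1: Convert to SI.
L = 446e-6 m, W = 436e-6 m, d = 1e-6 m
Step 2: W^3 = (436e-6)^3 = 8.29e-11 m^3
Step 3: d^3 = (1e-6)^3 = 1.00e-18 m^3
Step 4: b = 1.8e-5 * 446e-6 * 8.29e-11 / 1.00e-18
b = 6.65e-01 N*s/m


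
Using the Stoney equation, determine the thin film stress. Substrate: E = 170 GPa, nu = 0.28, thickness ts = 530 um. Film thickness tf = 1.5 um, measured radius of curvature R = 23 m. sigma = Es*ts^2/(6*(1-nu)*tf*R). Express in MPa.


Step 1: Compute numerator: Es * ts^2 = 170 * 530^2 = 47753000 (GPa*um^2)
Step 2: Compute denominator (R in um): 6*(1-nu)*tf*R = 6*0.72*1.5*23e6 = 149040000.0 (um^2)
Step 3: sigma (GPa) = 47753000 / 149040000.0 = 3.20404e-01 GPa
Step 4: Convert to MPa (x1000): sigma = 320.4 MPa


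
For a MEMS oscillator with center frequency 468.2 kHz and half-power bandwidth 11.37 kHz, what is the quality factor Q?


Step 1: Q = f0 / bandwidth
Step 2: Q = 468.2 / 11.37
Q = 41.2


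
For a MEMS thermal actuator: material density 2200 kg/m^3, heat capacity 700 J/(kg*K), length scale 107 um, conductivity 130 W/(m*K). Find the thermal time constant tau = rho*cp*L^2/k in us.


Step 1: Convert L to m: L = 107e-6 m
Step 2: L^2 = (107e-6)^2 = 1.1449e-08 m^2
Step 3: tau = 2200 * 700 * 1.1449e-08 / 130 = 1.3562662e-04 s
Step 4: Convert to microseconds (multiply by 1e6).
tau = 135.627 us


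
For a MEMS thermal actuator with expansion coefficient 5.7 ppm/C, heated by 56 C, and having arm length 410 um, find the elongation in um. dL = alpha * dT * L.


Step 1: Convert CTE: alpha = 5.7 ppm/C = 5.7e-6 /C
Step 2: dL = 5.7e-6 * 56 * 410
dL = 0.1309 um


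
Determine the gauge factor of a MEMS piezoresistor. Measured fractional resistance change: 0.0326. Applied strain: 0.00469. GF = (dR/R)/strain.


Step 1: Identify values.
dR/R = 0.0326, strain = 0.00469
Step 2: GF = (dR/R) / strain = 0.0326 / 0.00469
GF = 7.0


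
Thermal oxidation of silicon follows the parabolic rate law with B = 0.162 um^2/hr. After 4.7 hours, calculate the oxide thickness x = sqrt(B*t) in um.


Step 1: Compute B*t = 0.162 * 4.7 = 0.7614
Step 2: x = sqrt(0.7614)
x = 0.873 um


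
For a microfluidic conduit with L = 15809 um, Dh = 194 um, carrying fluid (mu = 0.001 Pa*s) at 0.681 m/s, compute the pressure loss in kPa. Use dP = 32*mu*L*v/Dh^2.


Step 1: Convert to SI: L = 15809e-6 m, Dh = 194e-6 m
Step 2: dP = 32 * 0.001 * 15809e-6 * 0.681 / (194e-6)^2
Step 3: dP = 9153.73 Pa
Step 4: Convert to kPa: dP = 9.15 kPa


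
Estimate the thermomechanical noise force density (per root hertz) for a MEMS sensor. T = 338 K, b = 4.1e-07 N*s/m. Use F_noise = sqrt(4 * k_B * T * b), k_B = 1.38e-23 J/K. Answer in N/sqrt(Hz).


Step 1: Compute 4 * k_B * T * b
= 4 * 1.38e-23 * 338 * 4.1e-07
= 7.6496e-27 N^2/Hz
Step 2: F_noise = sqrt(7.6496e-27)
F_noise = 8.75e-14 N/sqrt(Hz)


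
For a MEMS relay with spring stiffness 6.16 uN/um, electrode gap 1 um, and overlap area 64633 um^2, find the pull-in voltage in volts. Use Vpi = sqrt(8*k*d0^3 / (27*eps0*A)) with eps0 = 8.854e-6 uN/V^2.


Step 1: Compute numerator: 8 * k * d0^3 = 8 * 6.16 * 1^3 = 49.28
Step 2: Compute denominator: 27 * eps0 * A = 27 * 8.854e-6 * 64633 = 15.451036
Step 3: Vpi = sqrt(49.28 / 15.451036)
Vpi = 1.79 V


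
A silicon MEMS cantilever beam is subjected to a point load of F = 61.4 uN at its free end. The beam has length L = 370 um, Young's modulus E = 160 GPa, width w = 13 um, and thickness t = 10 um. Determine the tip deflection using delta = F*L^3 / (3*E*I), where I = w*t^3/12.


Step 1: Calculate the second moment of area.
I = w * t^3 / 12 = 13 * 10^3 / 12 = 1083.3333 um^4
Step 2: Convert E to consistent units (1 GPa = 1000 uN/um^2).
E = 160 GPa = 160000 uN/um^2
Step 3: Calculate tip deflection.
delta = F * L^3 / (3 * E * I)
delta = 61.4 * 370^3 / (3 * 160000 * 1083.3333)
delta = 5.981 um


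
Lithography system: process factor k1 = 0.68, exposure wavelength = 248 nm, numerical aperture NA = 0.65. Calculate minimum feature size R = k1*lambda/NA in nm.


Step 1: Identify values: k1 = 0.68, lambda = 248 nm, NA = 0.65
Step 2: R = k1 * lambda / NA
R = 0.68 * 248 / 0.65
R = 259.4 nm


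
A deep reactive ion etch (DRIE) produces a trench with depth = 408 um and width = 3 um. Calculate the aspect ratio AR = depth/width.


Step 1: AR = depth / width
Step 2: AR = 408 / 3
AR = 136.0


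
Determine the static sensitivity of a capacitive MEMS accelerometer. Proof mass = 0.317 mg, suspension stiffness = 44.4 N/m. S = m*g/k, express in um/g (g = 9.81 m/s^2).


Step 1: Convert mass: m = 0.317 mg = 3.17e-07 kg
Step 2: S = m * g / k = 3.17e-07 * 9.81 / 44.4
Step 3: S = 7.00e-08 m/g
Step 4: Convert to um/g: S = 0.07 um/g


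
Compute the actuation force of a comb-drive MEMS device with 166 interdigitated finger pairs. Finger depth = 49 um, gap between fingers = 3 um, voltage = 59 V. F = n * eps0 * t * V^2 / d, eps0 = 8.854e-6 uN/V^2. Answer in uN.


Step 1: Parameters: n=166, eps0=8.854e-6 uN/V^2, t=49 um, V=59 V, d=3 um
Step 2: V^2 = 3481
Step 3: F = 166 * 8.854e-6 * 49 * 3481 / 3
F = 83.565 uN


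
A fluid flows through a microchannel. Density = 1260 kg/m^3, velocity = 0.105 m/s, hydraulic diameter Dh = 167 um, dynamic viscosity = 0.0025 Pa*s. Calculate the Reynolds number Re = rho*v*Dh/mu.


Step 1: Convert Dh to meters: Dh = 167e-6 m
Step 2: Re = rho * v * Dh / mu
Re = 1260 * 0.105 * 167e-6 / 0.0025
Re = 8.838


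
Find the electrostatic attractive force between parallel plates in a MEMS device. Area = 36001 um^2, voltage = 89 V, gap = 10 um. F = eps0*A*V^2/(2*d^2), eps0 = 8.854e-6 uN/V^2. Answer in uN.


Step 1: Identify parameters.
eps0 = 8.854e-6 uN/V^2, A = 36001 um^2, V = 89 V, d = 10 um
Step 2: Compute V^2 = 89^2 = 7921
Step 3: Compute d^2 = 10^2 = 100
Step 4: F = 0.5 * 8.854e-6 * 36001 * 7921 / 100
F = 12.624 uN


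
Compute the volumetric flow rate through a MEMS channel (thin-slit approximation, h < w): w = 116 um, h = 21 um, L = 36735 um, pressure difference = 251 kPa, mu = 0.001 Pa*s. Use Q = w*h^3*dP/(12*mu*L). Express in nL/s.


Step 1: Convert all dimensions to SI (meters).
w = 116e-6 m, h = 21e-6 m, L = 36735e-6 m, dP = 251e3 Pa
Step 2: Q = w * h^3 * dP / (12 * mu * L)
Q = 116e-6 * (21e-6)^3 * 251e3 / (12 * 0.001 * 36735e-6) = 6.1168567e-10 m^3/s
Step 3: Convert Q from m^3/s to nL/s (1 m^3 = 1e12 nL, so multiply by 1e12).
Q = 611.686 nL/s


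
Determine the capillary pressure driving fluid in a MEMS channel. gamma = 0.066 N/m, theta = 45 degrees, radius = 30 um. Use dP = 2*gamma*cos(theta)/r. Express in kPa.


Step 1: cos(45 deg) = 0.7071
Step 2: Convert r to m: r = 30e-6 m
Step 3: dP = 2 * 0.066 * 0.7071 / 30e-6 = 3111.2 Pa
Step 4: Convert Pa to kPa (divide by 1000).
dP = 3.11 kPa


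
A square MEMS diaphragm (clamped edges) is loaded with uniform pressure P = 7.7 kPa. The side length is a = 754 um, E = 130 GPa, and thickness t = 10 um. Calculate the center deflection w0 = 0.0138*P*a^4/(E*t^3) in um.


Step 1: Convert pressure to compatible units (E is in GPa, so P in GPa).
P = 7.7 kPa = 7.7e-6 GPa
Step 2: Compute numerator: 0.0138 * P * a^4.
a^4 = 754^4 = 323210442256
numerator = 0.0138 * 7.7e-6 * 323210442256 = 3.43443e+04
Step 3: Compute denominator: E * t^3 = 130 * 10^3 = 130000
Step 4: w0 = numerator / denominator = 3.43443e+04 / 130000 = 0.2642 um


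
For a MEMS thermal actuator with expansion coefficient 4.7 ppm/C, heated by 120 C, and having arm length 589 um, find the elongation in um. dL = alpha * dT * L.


Step 1: Convert CTE: alpha = 4.7 ppm/C = 4.7e-6 /C
Step 2: dL = 4.7e-6 * 120 * 589
dL = 0.3322 um


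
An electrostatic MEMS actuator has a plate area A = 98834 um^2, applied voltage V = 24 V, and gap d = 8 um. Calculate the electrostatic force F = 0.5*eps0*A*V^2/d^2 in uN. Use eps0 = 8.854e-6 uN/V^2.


Step 1: Identify parameters.
eps0 = 8.854e-6 uN/V^2, A = 98834 um^2, V = 24 V, d = 8 um
Step 2: Compute V^2 = 24^2 = 576
Step 3: Compute d^2 = 8^2 = 64
Step 4: F = 0.5 * 8.854e-6 * 98834 * 576 / 64
F = 3.938 uN


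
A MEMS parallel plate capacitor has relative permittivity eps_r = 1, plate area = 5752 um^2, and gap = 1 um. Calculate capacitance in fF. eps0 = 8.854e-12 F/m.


Step 1: Convert area to m^2: A = 5752e-12 m^2
Step 2: Convert gap to m: d = 1e-6 m
Step 3: C = eps0 * eps_r * A / d
C = 8.854e-12 * 1 * 5752e-12 / 1e-6
Step 4: Convert to fF (multiply by 1e15).
C = 50.93 fF


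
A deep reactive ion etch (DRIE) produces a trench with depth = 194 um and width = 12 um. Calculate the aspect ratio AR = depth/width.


Step 1: AR = depth / width
Step 2: AR = 194 / 12
AR = 16.2


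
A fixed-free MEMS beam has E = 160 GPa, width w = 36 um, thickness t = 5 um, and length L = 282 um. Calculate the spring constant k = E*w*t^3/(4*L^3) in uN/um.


Step 1: Convert E to consistent units (1 GPa = 1000 uN/um^2).
E = 160 GPa = 160000 uN/um^2
Step 2: Compute t^3 = 5^3 = 125
Step 3: Compute L^3 = 282^3 = 22425768
Step 4: k = 160000 * 36 * 125 / (4 * 22425768)
k = 8.0265 uN/um


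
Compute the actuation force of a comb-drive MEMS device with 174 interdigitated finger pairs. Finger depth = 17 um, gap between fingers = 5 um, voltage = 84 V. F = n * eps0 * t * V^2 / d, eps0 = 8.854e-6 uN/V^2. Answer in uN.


Step 1: Parameters: n=174, eps0=8.854e-6 uN/V^2, t=17 um, V=84 V, d=5 um
Step 2: V^2 = 7056
Step 3: F = 174 * 8.854e-6 * 17 * 7056 / 5
F = 36.96 uN


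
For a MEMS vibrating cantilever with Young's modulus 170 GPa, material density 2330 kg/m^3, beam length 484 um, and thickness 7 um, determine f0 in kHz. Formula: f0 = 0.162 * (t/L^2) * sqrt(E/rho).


Step 1: Convert units to SI.
t_SI = 7e-6 m, L_SI = 484e-6 m
Step 2: Calculate sqrt(E/rho).
sqrt(170e9 / 2330) = 8541.74 m/s
Step 3: Compute f0.
f0 = 0.162 * 7e-6 / (484e-6)^2 * 8541.74 = 41349.3 Hz = 41.35 kHz


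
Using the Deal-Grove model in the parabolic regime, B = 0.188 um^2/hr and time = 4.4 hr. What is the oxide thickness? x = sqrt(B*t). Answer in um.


Step 1: Compute B*t = 0.188 * 4.4 = 0.8272
Step 2: x = sqrt(0.8272)
x = 0.91 um


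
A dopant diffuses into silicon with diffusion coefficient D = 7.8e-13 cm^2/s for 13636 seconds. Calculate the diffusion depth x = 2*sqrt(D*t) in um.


Step 1: Compute D*t = 7.8e-13 * 13636 = 1.063608e-08 cm^2
Step 2: sqrt(D*t) = 1.03131e-04 cm
Step 3: x = 2 * 1.03131e-04 cm = 2.06262e-04 cm
Step 4: Convert to um (1 cm = 1e4 um): x = 2.063 um


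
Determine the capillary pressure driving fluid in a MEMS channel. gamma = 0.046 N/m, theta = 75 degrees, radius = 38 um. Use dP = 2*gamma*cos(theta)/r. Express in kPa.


Step 1: cos(75 deg) = 0.2588
Step 2: Convert r to m: r = 38e-6 m
Step 3: dP = 2 * 0.046 * 0.2588 / 38e-6 = 626.6 Pa
Step 4: Convert Pa to kPa (divide by 1000).
dP = 0.63 kPa


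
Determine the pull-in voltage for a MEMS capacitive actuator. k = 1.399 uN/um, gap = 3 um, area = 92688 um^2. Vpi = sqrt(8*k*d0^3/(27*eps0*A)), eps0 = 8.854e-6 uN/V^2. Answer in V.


Step 1: Compute numerator: 8 * k * d0^3 = 8 * 1.399 * 3^3 = 302.184
Step 2: Compute denominator: 27 * eps0 * A = 27 * 8.854e-6 * 92688 = 22.157808
Step 3: Vpi = sqrt(302.184 / 22.157808)
Vpi = 3.69 V


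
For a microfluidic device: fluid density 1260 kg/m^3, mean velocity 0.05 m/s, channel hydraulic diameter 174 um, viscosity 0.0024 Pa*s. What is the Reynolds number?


Step 1: Convert Dh to meters: Dh = 174e-6 m
Step 2: Re = rho * v * Dh / mu
Re = 1260 * 0.05 * 174e-6 / 0.0024
Re = 4.568


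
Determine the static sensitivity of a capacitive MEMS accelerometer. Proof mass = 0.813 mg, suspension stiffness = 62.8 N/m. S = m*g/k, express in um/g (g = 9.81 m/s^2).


Step 1: Convert mass: m = 0.813 mg = 8.13e-07 kg
Step 2: S = m * g / k = 8.13e-07 * 9.81 / 62.8
Step 3: S = 1.27e-07 m/g
Step 4: Convert to um/g: S = 0.127 um/g


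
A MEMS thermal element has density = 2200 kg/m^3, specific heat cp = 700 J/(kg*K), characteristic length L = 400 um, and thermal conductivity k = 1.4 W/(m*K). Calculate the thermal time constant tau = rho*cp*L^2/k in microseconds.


Step 1: Convert L to m: L = 400e-6 m
Step 2: L^2 = (400e-6)^2 = 1.6e-07 m^2
Step 3: tau = 2200 * 700 * 1.6e-07 / 1.4 = 1.76e-01 s
Step 4: Convert to microseconds (multiply by 1e6).
tau = 176000.0 us


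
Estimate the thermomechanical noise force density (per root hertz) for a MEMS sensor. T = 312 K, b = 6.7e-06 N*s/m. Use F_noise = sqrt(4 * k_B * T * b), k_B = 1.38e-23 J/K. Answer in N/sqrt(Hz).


Step 1: Compute 4 * k_B * T * b
= 4 * 1.38e-23 * 312 * 6.7e-06
= 1.1539e-25 N^2/Hz
Step 2: F_noise = sqrt(1.1539e-25)
F_noise = 3.40e-13 N/sqrt(Hz)


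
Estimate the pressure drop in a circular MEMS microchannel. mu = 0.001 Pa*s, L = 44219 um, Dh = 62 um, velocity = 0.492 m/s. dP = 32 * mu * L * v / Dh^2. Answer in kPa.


Step 1: Convert to SI: L = 44219e-6 m, Dh = 62e-6 m
Step 2: dP = 32 * 0.001 * 44219e-6 * 0.492 / (62e-6)^2
Step 3: dP = 181109.24 Pa
Step 4: Convert to kPa: dP = 181.11 kPa


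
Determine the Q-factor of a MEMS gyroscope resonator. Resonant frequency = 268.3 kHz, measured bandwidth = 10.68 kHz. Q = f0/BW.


Step 1: Q = f0 / bandwidth
Step 2: Q = 268.3 / 10.68
Q = 25.1


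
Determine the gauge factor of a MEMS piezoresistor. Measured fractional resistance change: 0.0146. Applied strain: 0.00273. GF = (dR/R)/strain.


Step 1: Identify values.
dR/R = 0.0146, strain = 0.00273
Step 2: GF = (dR/R) / strain = 0.0146 / 0.00273
GF = 5.3


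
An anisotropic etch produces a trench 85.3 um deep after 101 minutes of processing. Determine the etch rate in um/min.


Step 1: Etch rate = depth / time
Step 2: rate = 85.3 / 101
rate = 0.845 um/min


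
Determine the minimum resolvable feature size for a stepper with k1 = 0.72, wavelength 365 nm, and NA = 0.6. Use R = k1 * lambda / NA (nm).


Step 1: Identify values: k1 = 0.72, lambda = 365 nm, NA = 0.6
Step 2: R = k1 * lambda / NA
R = 0.72 * 365 / 0.6
R = 438.0 nm


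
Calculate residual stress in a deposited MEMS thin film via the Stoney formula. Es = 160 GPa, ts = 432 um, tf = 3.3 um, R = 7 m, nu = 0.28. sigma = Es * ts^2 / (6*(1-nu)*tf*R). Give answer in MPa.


Step 1: Compute numerator: Es * ts^2 = 160 * 432^2 = 29859840 (GPa*um^2)
Step 2: Compute denominator (R in um): 6*(1-nu)*tf*R = 6*0.72*3.3*7e6 = 99792000.0 (um^2)
Step 3: sigma (GPa) = 29859840 / 99792000.0 = 2.99221e-01 GPa
Step 4: Convert to MPa (x1000): sigma = 299.2 MPa


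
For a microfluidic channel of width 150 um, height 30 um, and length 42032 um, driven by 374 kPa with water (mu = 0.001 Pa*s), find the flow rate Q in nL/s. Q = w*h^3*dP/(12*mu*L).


Step 1: Convert all dimensions to SI (meters).
w = 150e-6 m, h = 30e-6 m, L = 42032e-6 m, dP = 374e3 Pa
Step 2: Q = w * h^3 * dP / (12 * mu * L)
Q = 150e-6 * (30e-6)^3 * 374e3 / (12 * 0.001 * 42032e-6) = 3.00306909e-09 m^3/s
Step 3: Convert Q from m^3/s to nL/s (1 m^3 = 1e12 nL, so multiply by 1e12).
Q = 3003.069 nL/s


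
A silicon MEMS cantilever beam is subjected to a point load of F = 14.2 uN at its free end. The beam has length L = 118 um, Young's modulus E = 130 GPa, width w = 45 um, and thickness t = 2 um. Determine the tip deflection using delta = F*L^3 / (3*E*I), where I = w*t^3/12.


Step 1: Calculate the second moment of area.
I = w * t^3 / 12 = 45 * 2^3 / 12 = 30.0 um^4
Step 2: Convert E to consistent units (1 GPa = 1000 uN/um^2).
E = 130 GPa = 130000 uN/um^2
Step 3: Calculate tip deflection.
delta = F * L^3 / (3 * E * I)
delta = 14.2 * 118^3 / (3 * 130000 * 30.0)
delta = 1.9941 um


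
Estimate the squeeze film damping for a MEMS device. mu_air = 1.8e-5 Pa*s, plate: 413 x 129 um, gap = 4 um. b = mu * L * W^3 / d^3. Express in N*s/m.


Step 1: Convert to SI.
L = 413e-6 m, W = 129e-6 m, d = 4e-6 m
Step 2: W^3 = (129e-6)^3 = 2.15e-12 m^3
Step 3: d^3 = (4e-6)^3 = 6.40e-17 m^3
Step 4: b = 1.8e-5 * 413e-6 * 2.15e-12 / 6.40e-17
b = 2.49e-04 N*s/m


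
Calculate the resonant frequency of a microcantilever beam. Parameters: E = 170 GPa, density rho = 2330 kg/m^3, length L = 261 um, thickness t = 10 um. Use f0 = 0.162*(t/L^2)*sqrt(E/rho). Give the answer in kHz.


Step 1: Convert units to SI.
t_SI = 10e-6 m, L_SI = 261e-6 m
Step 2: Calculate sqrt(E/rho).
sqrt(170e9 / 2330) = 8541.74 m/s
Step 3: Compute f0.
f0 = 0.162 * 10e-6 / (261e-6)^2 * 8541.74 = 203132.9 Hz = 203.13 kHz


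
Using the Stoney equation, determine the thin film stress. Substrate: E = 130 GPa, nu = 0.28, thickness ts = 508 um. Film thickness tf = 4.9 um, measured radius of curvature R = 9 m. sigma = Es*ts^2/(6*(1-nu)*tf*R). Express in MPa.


Step 1: Compute numerator: Es * ts^2 = 130 * 508^2 = 33548320 (GPa*um^2)
Step 2: Compute denominator (R in um): 6*(1-nu)*tf*R = 6*0.72*4.9*9e6 = 190512000.0 (um^2)
Step 3: sigma (GPa) = 33548320 / 190512000.0 = 1.76096e-01 GPa
Step 4: Convert to MPa (x1000): sigma = 176.1 MPa


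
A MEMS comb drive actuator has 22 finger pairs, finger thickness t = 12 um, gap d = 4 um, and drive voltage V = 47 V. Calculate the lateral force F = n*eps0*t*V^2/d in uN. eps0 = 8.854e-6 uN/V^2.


Step 1: Parameters: n=22, eps0=8.854e-6 uN/V^2, t=12 um, V=47 V, d=4 um
Step 2: V^2 = 2209
Step 3: F = 22 * 8.854e-6 * 12 * 2209 / 4
F = 1.291 uN


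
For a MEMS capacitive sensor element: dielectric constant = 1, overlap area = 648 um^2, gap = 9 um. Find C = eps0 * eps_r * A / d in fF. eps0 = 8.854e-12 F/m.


Step 1: Convert area to m^2: A = 648e-12 m^2
Step 2: Convert gap to m: d = 9e-6 m
Step 3: C = eps0 * eps_r * A / d
C = 8.854e-12 * 1 * 648e-12 / 9e-6
Step 4: Convert to fF (multiply by 1e15).
C = 0.64 fF


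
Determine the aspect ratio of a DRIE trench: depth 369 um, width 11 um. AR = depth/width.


Step 1: AR = depth / width
Step 2: AR = 369 / 11
AR = 33.5


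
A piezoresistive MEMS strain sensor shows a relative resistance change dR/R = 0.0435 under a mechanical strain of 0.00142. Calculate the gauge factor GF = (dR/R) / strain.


Step 1: Identify values.
dR/R = 0.0435, strain = 0.00142
Step 2: GF = (dR/R) / strain = 0.0435 / 0.00142
GF = 30.6


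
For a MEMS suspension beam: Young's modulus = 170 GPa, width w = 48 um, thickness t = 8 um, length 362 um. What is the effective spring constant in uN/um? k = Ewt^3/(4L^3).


Step 1: Convert E to consistent units (1 GPa = 1000 uN/um^2).
E = 170 GPa = 170000 uN/um^2
Step 2: Compute t^3 = 8^3 = 512
Step 3: Compute L^3 = 362^3 = 47437928
Step 4: k = 170000 * 48 * 512 / (4 * 47437928)
k = 22.0178 uN/um


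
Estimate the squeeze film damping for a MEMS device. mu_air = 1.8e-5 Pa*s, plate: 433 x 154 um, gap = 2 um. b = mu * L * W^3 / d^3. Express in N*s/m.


Step 1: Convert to SI.
L = 433e-6 m, W = 154e-6 m, d = 2e-6 m
Step 2: W^3 = (154e-6)^3 = 3.65e-12 m^3
Step 3: d^3 = (2e-6)^3 = 8.00e-18 m^3
Step 4: b = 1.8e-5 * 433e-6 * 3.65e-12 / 8.00e-18
b = 3.56e-03 N*s/m


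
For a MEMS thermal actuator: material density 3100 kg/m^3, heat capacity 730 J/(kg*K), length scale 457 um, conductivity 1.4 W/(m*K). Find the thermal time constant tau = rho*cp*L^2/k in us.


Step 1: Convert L to m: L = 457e-6 m
Step 2: L^2 = (457e-6)^2 = 2.08849e-07 m^2
Step 3: tau = 3100 * 730 * 2.08849e-07 / 1.4 = 3.3758949071e-01 s
Step 4: Convert to microseconds (multiply by 1e6).
tau = 337589.491 us


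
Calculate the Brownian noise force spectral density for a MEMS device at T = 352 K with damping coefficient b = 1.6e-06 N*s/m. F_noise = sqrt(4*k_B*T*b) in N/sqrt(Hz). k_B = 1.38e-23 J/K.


Step 1: Compute 4 * k_B * T * b
= 4 * 1.38e-23 * 352 * 1.6e-06
= 3.1089e-26 N^2/Hz
Step 2: F_noise = sqrt(3.1089e-26)
F_noise = 1.76e-13 N/sqrt(Hz)


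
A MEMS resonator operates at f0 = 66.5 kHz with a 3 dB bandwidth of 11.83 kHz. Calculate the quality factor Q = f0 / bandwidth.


Step 1: Q = f0 / bandwidth
Step 2: Q = 66.5 / 11.83
Q = 5.6


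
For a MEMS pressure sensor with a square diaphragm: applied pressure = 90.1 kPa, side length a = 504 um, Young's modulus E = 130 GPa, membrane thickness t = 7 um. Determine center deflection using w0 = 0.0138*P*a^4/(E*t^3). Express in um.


Step 1: Convert pressure to compatible units (E is in GPa, so P in GPa).
P = 90.1 kPa = 90.1e-6 GPa
Step 2: Compute numerator: 0.0138 * P * a^4.
a^4 = 504^4 = 64524128256
numerator = 0.0138 * 90.1e-6 * 64524128256 = 8.022801e+04
Step 3: Compute denominator: E * t^3 = 130 * 7^3 = 44590
Step 4: w0 = numerator / denominator = 8.022801e+04 / 44590 = 1.7992 um


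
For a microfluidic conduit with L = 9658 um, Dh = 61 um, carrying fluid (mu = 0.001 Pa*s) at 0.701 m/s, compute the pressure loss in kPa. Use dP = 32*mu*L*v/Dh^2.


Step 1: Convert to SI: L = 9658e-6 m, Dh = 61e-6 m
Step 2: dP = 32 * 0.001 * 9658e-6 * 0.701 / (61e-6)^2
Step 3: dP = 58223.13 Pa
Step 4: Convert to kPa: dP = 58.22 kPa


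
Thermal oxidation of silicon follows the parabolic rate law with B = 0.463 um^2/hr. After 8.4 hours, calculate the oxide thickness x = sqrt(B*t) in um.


Step 1: Compute B*t = 0.463 * 8.4 = 3.8892
Step 2: x = sqrt(3.8892)
x = 1.972 um


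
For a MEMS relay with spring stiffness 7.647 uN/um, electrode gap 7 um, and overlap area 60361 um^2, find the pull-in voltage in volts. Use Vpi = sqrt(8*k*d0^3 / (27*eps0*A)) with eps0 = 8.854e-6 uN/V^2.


Step 1: Compute numerator: 8 * k * d0^3 = 8 * 7.647 * 7^3 = 20983.368
Step 2: Compute denominator: 27 * eps0 * A = 27 * 8.854e-6 * 60361 = 14.42978
Step 3: Vpi = sqrt(20983.368 / 14.42978)
Vpi = 38.13 V


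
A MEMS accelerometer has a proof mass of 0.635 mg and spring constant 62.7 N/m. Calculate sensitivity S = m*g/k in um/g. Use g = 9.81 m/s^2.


Step 1: Convert mass: m = 0.635 mg = 6.35e-07 kg
Step 2: S = m * g / k = 6.35e-07 * 9.81 / 62.7
Step 3: S = 9.94e-08 m/g
Step 4: Convert to um/g: S = 0.099 um/g


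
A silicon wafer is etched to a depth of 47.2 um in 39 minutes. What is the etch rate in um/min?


Step 1: Etch rate = depth / time
Step 2: rate = 47.2 / 39
rate = 1.21 um/min


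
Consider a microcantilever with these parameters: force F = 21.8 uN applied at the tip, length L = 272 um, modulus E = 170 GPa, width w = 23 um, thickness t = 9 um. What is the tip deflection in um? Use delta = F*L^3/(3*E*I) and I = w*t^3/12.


Step 1: Calculate the second moment of area.
I = w * t^3 / 12 = 23 * 9^3 / 12 = 1397.25 um^4
Step 2: Convert E to consistent units (1 GPa = 1000 uN/um^2).
E = 170 GPa = 170000 uN/um^2
Step 3: Calculate tip deflection.
delta = F * L^3 / (3 * E * I)
delta = 21.8 * 272^3 / (3 * 170000 * 1397.25)
delta = 0.6156 um


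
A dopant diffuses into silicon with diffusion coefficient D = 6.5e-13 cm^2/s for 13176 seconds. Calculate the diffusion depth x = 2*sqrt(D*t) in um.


Step 1: Compute D*t = 6.5e-13 * 13176 = 8.5644e-09 cm^2
Step 2: sqrt(D*t) = 9.2544e-05 cm
Step 3: x = 2 * 9.2544e-05 cm = 1.85088e-04 cm
Step 4: Convert to um (1 cm = 1e4 um): x = 1.851 um


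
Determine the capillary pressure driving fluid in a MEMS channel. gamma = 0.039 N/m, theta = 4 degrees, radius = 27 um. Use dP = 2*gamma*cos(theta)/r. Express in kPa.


Step 1: cos(4 deg) = 0.9976
Step 2: Convert r to m: r = 27e-6 m
Step 3: dP = 2 * 0.039 * 0.9976 / 27e-6 = 2882.0 Pa
Step 4: Convert Pa to kPa (divide by 1000).
dP = 2.88 kPa


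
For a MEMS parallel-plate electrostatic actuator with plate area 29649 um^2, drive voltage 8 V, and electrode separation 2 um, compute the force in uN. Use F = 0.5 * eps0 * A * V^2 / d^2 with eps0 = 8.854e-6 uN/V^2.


Step 1: Identify parameters.
eps0 = 8.854e-6 uN/V^2, A = 29649 um^2, V = 8 V, d = 2 um
Step 2: Compute V^2 = 8^2 = 64
Step 3: Compute d^2 = 2^2 = 4
Step 4: F = 0.5 * 8.854e-6 * 29649 * 64 / 4
F = 2.1 uN


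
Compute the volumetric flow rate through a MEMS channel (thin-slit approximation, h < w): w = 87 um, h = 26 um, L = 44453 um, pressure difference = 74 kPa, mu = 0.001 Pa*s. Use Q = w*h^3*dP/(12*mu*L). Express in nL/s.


Step 1: Convert all dimensions to SI (meters).
w = 87e-6 m, h = 26e-6 m, L = 44453e-6 m, dP = 74e3 Pa
Step 2: Q = w * h^3 * dP / (12 * mu * L)
Q = 87e-6 * (26e-6)^3 * 74e3 / (12 * 0.001 * 44453e-6) = 2.1212346e-10 m^3/s
Step 3: Convert Q from m^3/s to nL/s (1 m^3 = 1e12 nL, so multiply by 1e12).
Q = 212.123 nL/s


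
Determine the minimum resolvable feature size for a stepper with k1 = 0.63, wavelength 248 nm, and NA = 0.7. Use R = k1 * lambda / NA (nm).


Step 1: Identify values: k1 = 0.63, lambda = 248 nm, NA = 0.7
Step 2: R = k1 * lambda / NA
R = 0.63 * 248 / 0.7
R = 223.2 nm


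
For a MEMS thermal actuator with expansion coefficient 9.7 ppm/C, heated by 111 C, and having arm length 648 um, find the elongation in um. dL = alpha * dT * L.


Step 1: Convert CTE: alpha = 9.7 ppm/C = 9.7e-6 /C
Step 2: dL = 9.7e-6 * 111 * 648
dL = 0.6977 um


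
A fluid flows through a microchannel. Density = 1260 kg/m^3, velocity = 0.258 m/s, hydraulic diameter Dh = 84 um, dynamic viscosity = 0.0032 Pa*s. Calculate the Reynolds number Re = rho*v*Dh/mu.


Step 1: Convert Dh to meters: Dh = 84e-6 m
Step 2: Re = rho * v * Dh / mu
Re = 1260 * 0.258 * 84e-6 / 0.0032
Re = 8.533


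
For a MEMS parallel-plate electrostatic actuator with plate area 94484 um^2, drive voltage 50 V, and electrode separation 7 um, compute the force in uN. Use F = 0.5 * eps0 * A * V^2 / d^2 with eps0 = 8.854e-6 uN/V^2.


Step 1: Identify parameters.
eps0 = 8.854e-6 uN/V^2, A = 94484 um^2, V = 50 V, d = 7 um
Step 2: Compute V^2 = 50^2 = 2500
Step 3: Compute d^2 = 7^2 = 49
Step 4: F = 0.5 * 8.854e-6 * 94484 * 2500 / 49
F = 21.341 uN


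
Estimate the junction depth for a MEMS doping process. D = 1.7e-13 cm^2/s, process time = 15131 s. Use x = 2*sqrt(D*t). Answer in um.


Step 1: Compute D*t = 1.7e-13 * 15131 = 2.57227e-09 cm^2
Step 2: sqrt(D*t) = 5.07176e-05 cm
Step 3: x = 2 * 5.07176e-05 cm = 1.014352e-04 cm
Step 4: Convert to um (1 cm = 1e4 um): x = 1.014 um


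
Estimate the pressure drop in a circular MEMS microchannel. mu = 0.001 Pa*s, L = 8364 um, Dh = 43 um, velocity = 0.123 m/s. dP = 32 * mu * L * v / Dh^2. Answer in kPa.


Step 1: Convert to SI: L = 8364e-6 m, Dh = 43e-6 m
Step 2: dP = 32 * 0.001 * 8364e-6 * 0.123 / (43e-6)^2
Step 3: dP = 17804.60 Pa
Step 4: Convert to kPa: dP = 17.8 kPa


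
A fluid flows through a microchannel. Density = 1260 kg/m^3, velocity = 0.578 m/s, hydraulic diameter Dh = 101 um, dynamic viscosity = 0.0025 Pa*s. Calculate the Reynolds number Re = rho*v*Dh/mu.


Step 1: Convert Dh to meters: Dh = 101e-6 m
Step 2: Re = rho * v * Dh / mu
Re = 1260 * 0.578 * 101e-6 / 0.0025
Re = 29.423


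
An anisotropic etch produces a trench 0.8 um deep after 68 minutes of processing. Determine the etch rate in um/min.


Step 1: Etch rate = depth / time
Step 2: rate = 0.8 / 68
rate = 0.012 um/min


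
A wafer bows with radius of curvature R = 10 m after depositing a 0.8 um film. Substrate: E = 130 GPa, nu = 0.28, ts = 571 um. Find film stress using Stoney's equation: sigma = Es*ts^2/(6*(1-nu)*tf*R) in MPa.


Step 1: Compute numerator: Es * ts^2 = 130 * 571^2 = 42385330 (GPa*um^2)
Step 2: Compute denominator (R in um): 6*(1-nu)*tf*R = 6*0.72*0.8*10e6 = 34560000.0 (um^2)
Step 3: sigma (GPa) = 42385330 / 34560000.0 = 1.226427e+00 GPa
Step 4: Convert to MPa (x1000): sigma = 1226.4 MPa


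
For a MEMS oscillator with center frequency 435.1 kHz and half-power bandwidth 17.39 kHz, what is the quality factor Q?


Step 1: Q = f0 / bandwidth
Step 2: Q = 435.1 / 17.39
Q = 25.0


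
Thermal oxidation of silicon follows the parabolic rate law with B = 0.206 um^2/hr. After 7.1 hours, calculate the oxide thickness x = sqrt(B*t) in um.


Step 1: Compute B*t = 0.206 * 7.1 = 1.4626
Step 2: x = sqrt(1.4626)
x = 1.209 um


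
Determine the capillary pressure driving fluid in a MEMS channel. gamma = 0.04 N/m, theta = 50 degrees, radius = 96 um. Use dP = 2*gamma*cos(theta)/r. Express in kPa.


Step 1: cos(50 deg) = 0.6428
Step 2: Convert r to m: r = 96e-6 m
Step 3: dP = 2 * 0.04 * 0.6428 / 96e-6 = 535.7 Pa
Step 4: Convert Pa to kPa (divide by 1000).
dP = 0.54 kPa


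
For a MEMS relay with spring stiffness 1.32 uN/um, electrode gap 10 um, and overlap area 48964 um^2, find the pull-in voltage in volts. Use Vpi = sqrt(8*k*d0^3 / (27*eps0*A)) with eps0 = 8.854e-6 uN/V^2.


Step 1: Compute numerator: 8 * k * d0^3 = 8 * 1.32 * 10^3 = 10560.0
Step 2: Compute denominator: 27 * eps0 * A = 27 * 8.854e-6 * 48964 = 11.705236
Step 3: Vpi = sqrt(10560.0 / 11.705236)
Vpi = 30.04 V


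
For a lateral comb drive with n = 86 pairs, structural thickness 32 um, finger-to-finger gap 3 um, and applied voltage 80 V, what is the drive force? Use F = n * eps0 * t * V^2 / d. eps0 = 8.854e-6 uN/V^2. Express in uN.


Step 1: Parameters: n=86, eps0=8.854e-6 uN/V^2, t=32 um, V=80 V, d=3 um
Step 2: V^2 = 6400
Step 3: F = 86 * 8.854e-6 * 32 * 6400 / 3
F = 51.981 uN


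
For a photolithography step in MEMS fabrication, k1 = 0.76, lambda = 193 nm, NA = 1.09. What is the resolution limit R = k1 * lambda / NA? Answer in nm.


Step 1: Identify values: k1 = 0.76, lambda = 193 nm, NA = 1.09
Step 2: R = k1 * lambda / NA
R = 0.76 * 193 / 1.09
R = 134.6 nm


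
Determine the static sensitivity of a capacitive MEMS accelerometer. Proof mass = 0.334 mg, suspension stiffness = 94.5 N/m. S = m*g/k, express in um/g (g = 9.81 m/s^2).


Step 1: Convert mass: m = 0.334 mg = 3.34e-07 kg
Step 2: S = m * g / k = 3.34e-07 * 9.81 / 94.5
Step 3: S = 3.47e-08 m/g
Step 4: Convert to um/g: S = 0.035 um/g


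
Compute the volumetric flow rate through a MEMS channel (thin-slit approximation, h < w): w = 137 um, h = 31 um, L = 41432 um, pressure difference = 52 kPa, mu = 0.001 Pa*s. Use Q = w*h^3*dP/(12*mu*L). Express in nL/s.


Step 1: Convert all dimensions to SI (meters).
w = 137e-6 m, h = 31e-6 m, L = 41432e-6 m, dP = 52e3 Pa
Step 2: Q = w * h^3 * dP / (12 * mu * L)
Q = 137e-6 * (31e-6)^3 * 52e3 / (12 * 0.001 * 41432e-6) = 4.2686628e-10 m^3/s
Step 3: Convert Q from m^3/s to nL/s (1 m^3 = 1e12 nL, so multiply by 1e12).
Q = 426.866 nL/s


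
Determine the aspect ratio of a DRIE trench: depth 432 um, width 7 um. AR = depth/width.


Step 1: AR = depth / width
Step 2: AR = 432 / 7
AR = 61.7


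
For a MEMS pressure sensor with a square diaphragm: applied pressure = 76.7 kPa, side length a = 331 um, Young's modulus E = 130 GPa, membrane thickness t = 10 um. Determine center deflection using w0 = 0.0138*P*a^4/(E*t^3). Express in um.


Step 1: Convert pressure to compatible units (E is in GPa, so P in GPa).
P = 76.7 kPa = 76.7e-6 GPa
Step 2: Compute numerator: 0.0138 * P * a^4.
a^4 = 331^4 = 12003612721
numerator = 0.0138 * 76.7e-6 * 12003612721 = 1.2705e+04
Step 3: Compute denominator: E * t^3 = 130 * 10^3 = 130000
Step 4: w0 = numerator / denominator = 1.2705e+04 / 130000 = 0.0977 um


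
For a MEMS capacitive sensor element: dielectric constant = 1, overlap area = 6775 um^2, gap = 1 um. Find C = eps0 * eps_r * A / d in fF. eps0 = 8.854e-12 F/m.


Step 1: Convert area to m^2: A = 6775e-12 m^2
Step 2: Convert gap to m: d = 1e-6 m
Step 3: C = eps0 * eps_r * A / d
C = 8.854e-12 * 1 * 6775e-12 / 1e-6
Step 4: Convert to fF (multiply by 1e15).
C = 59.99 fF


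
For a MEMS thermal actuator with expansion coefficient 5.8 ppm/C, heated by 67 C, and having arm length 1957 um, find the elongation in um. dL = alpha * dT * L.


Step 1: Convert CTE: alpha = 5.8 ppm/C = 5.8e-6 /C
Step 2: dL = 5.8e-6 * 67 * 1957
dL = 0.7605 um


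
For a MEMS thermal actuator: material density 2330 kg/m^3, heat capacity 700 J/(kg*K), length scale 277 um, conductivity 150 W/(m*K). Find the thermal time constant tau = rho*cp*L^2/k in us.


Step 1: Convert L to m: L = 277e-6 m
Step 2: L^2 = (277e-6)^2 = 7.6729e-08 m^2
Step 3: tau = 2330 * 700 * 7.6729e-08 / 150 = 8.343e-04 s
Step 4: Convert to microseconds (multiply by 1e6).
tau = 834.3 us


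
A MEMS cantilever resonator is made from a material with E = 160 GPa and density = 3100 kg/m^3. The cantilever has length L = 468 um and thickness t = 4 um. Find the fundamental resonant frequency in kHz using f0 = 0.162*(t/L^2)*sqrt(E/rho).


Step 1: Convert units to SI.
t_SI = 4e-6 m, L_SI = 468e-6 m
Step 2: Calculate sqrt(E/rho).
sqrt(160e9 / 3100) = 7184.21 m/s
Step 3: Compute f0.
f0 = 0.162 * 4e-6 / (468e-6)^2 * 7184.21 = 21255.1 Hz = 21.26 kHz


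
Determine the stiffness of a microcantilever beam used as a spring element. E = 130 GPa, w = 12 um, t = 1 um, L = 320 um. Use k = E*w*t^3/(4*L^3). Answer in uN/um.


Step 1: Convert E to consistent units (1 GPa = 1000 uN/um^2).
E = 130 GPa = 130000 uN/um^2
Step 2: Compute t^3 = 1^3 = 1
Step 3: Compute L^3 = 320^3 = 32768000
Step 4: k = 130000 * 12 * 1 / (4 * 32768000)
k = 0.0119 uN/um


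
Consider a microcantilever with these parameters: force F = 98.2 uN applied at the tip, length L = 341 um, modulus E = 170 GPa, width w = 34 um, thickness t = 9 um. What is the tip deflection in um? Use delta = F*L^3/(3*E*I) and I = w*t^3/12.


Step 1: Calculate the second moment of area.
I = w * t^3 / 12 = 34 * 9^3 / 12 = 2065.5 um^4
Step 2: Convert E to consistent units (1 GPa = 1000 uN/um^2).
E = 170 GPa = 170000 uN/um^2
Step 3: Calculate tip deflection.
delta = F * L^3 / (3 * E * I)
delta = 98.2 * 341^3 / (3 * 170000 * 2065.5)
delta = 3.6964 um


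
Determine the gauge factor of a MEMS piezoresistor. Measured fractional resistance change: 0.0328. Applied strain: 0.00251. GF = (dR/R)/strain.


Step 1: Identify values.
dR/R = 0.0328, strain = 0.00251
Step 2: GF = (dR/R) / strain = 0.0328 / 0.00251
GF = 13.1


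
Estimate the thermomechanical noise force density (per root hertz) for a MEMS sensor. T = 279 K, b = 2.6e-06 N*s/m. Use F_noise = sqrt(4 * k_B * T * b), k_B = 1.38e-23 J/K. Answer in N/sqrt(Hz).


Step 1: Compute 4 * k_B * T * b
= 4 * 1.38e-23 * 279 * 2.6e-06
= 4.0042e-26 N^2/Hz
Step 2: F_noise = sqrt(4.0042e-26)
F_noise = 2.00e-13 N/sqrt(Hz)


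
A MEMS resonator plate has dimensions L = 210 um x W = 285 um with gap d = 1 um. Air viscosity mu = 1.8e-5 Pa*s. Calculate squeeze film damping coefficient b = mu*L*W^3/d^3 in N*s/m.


Step 1: Convert to SI.
L = 210e-6 m, W = 285e-6 m, d = 1e-6 m
Step 2: W^3 = (285e-6)^3 = 2.31e-11 m^3
Step 3: d^3 = (1e-6)^3 = 1.00e-18 m^3
Step 4: b = 1.8e-5 * 210e-6 * 2.31e-11 / 1.00e-18
b = 8.75e-02 N*s/m


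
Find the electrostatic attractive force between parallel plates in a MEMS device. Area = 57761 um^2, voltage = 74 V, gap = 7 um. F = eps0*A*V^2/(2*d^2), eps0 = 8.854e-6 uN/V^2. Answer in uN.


Step 1: Identify parameters.
eps0 = 8.854e-6 uN/V^2, A = 57761 um^2, V = 74 V, d = 7 um
Step 2: Compute V^2 = 74^2 = 5476
Step 3: Compute d^2 = 7^2 = 49
Step 4: F = 0.5 * 8.854e-6 * 57761 * 5476 / 49
F = 28.577 uN


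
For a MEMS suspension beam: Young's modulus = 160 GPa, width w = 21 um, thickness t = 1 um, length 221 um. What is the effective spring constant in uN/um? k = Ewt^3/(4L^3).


Step 1: Convert E to consistent units (1 GPa = 1000 uN/um^2).
E = 160 GPa = 160000 uN/um^2
Step 2: Compute t^3 = 1^3 = 1
Step 3: Compute L^3 = 221^3 = 10793861
Step 4: k = 160000 * 21 * 1 / (4 * 10793861)
k = 0.0778 uN/um


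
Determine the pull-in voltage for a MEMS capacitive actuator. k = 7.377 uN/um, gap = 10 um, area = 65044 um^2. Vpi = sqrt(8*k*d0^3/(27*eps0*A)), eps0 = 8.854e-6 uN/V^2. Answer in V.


Step 1: Compute numerator: 8 * k * d0^3 = 8 * 7.377 * 10^3 = 59016.0
Step 2: Compute denominator: 27 * eps0 * A = 27 * 8.854e-6 * 65044 = 15.549289
Step 3: Vpi = sqrt(59016.0 / 15.549289)
Vpi = 61.61 V


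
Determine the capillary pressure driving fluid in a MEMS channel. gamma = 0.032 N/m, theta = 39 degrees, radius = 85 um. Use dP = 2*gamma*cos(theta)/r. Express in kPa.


Step 1: cos(39 deg) = 0.7771
Step 2: Convert r to m: r = 85e-6 m
Step 3: dP = 2 * 0.032 * 0.7771 / 85e-6 = 585.1 Pa
Step 4: Convert Pa to kPa (divide by 1000).
dP = 0.59 kPa


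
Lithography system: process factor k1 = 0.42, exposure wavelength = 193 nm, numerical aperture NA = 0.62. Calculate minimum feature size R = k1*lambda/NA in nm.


Step 1: Identify values: k1 = 0.42, lambda = 193 nm, NA = 0.62
Step 2: R = k1 * lambda / NA
R = 0.42 * 193 / 0.62
R = 130.7 nm


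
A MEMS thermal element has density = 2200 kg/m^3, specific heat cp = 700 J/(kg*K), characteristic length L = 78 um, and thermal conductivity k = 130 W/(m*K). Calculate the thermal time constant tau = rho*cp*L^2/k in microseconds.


Step 1: Convert L to m: L = 78e-6 m
Step 2: L^2 = (78e-6)^2 = 6.084e-09 m^2
Step 3: tau = 2200 * 700 * 6.084e-09 / 130 = 7.2072e-05 s
Step 4: Convert to microseconds (multiply by 1e6).
tau = 72.072 us


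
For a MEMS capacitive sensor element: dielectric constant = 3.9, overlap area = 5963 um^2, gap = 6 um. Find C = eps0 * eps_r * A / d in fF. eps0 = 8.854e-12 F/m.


Step 1: Convert area to m^2: A = 5963e-12 m^2
Step 2: Convert gap to m: d = 6e-6 m
Step 3: C = eps0 * eps_r * A / d
C = 8.854e-12 * 3.9 * 5963e-12 / 6e-6
Step 4: Convert to fF (multiply by 1e15).
C = 34.32 fF


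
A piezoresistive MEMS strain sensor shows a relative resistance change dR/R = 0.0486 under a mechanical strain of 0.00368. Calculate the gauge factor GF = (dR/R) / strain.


Step 1: Identify values.
dR/R = 0.0486, strain = 0.00368
Step 2: GF = (dR/R) / strain = 0.0486 / 0.00368
GF = 13.2


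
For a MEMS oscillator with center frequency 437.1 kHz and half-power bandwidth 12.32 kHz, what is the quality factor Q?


Step 1: Q = f0 / bandwidth
Step 2: Q = 437.1 / 12.32
Q = 35.5


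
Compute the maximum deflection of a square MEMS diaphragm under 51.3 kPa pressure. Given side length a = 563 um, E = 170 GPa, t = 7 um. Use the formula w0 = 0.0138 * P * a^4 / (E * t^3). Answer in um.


Step 1: Convert pressure to compatible units (E is in GPa, so P in GPa).
P = 51.3 kPa = 51.3e-6 GPa
Step 2: Compute numerator: 0.0138 * P * a^4.
a^4 = 563^4 = 100469346961
numerator = 0.0138 * 51.3e-6 * 100469346961 = 7.112627e+04
Step 3: Compute denominator: E * t^3 = 170 * 7^3 = 58310
Step 4: w0 = numerator / denominator = 7.112627e+04 / 58310 = 1.2198 um
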